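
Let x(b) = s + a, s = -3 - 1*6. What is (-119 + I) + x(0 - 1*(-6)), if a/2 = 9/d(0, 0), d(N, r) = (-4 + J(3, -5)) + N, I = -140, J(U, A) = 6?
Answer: -259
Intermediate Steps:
d(N, r) = 2 + N (d(N, r) = (-4 + 6) + N = 2 + N)
s = -9 (s = -3 - 6 = -9)
a = 9 (a = 2*(9/(2 + 0)) = 2*(9/2) = 9)
x(b) = 0 (x(b) = -9 + 9 = 0)
(-119 + I) + x(0 - 1*(-6)) = (-119 - 140) + 0 = -259 + 0 = -259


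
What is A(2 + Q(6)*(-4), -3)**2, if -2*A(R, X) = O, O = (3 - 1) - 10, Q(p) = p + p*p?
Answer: 16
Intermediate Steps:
Q(p) = p + p**2
O = -8 (O = 2 - 10 = -8)
A(R, X) = 4 (A(R, X) = -1/2*(-8) = 4)
A(2 + Q(6)*(-4), -3)**2 = 4**2 = 16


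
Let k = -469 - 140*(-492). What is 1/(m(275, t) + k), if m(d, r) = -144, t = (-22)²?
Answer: 1/68267 ≈ 1.4648e-5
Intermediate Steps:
k = 68411 (k = -469 + 68880 = 68411)
t = 484
1/(m(275, t) + k) = 1/(-144 + 68411) = 1/68267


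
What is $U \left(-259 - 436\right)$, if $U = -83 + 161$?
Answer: $-54210$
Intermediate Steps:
$U = 78$
$U \left(-259 - 436\right) = 78 \left(-259 - 436\right) = 78 \left(-695\right) = -54210$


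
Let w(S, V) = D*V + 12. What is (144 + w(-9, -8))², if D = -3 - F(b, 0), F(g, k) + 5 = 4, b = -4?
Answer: 29584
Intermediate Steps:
F(g, k) = -1 (F(g, k) = -5 + 4 = -1)
D = -2 (D = -3 - 1*(-1) = -3 + 1 = -2)
w(S, V) = 12 - 2*V (w(S, V) = -2*V + 12 = 12 - 2*V)
(144 + w(-9, -8))² = (144 + (12 - 2*(-8)))² = (144 + (12 + 16))² = (144 + 28)² = 172² = 29584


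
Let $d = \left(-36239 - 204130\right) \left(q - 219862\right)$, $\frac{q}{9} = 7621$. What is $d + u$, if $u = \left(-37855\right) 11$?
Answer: $36360923332$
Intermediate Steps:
$q = 68589$ ($q = 9 \cdot 7621 = 68589$)
$u = -416405$
$d = 36361339737$ ($d = \left(-36239 - 204130\right) \left(68589 - 219862\right) = \left(-240369\right) \left(-151273\right) = 36361339737$)
$d + u = 36361339737 - 416405 = 36360923332$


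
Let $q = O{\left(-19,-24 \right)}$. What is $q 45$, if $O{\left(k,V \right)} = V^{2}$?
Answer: $25920$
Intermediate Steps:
$q = 576$ ($q = \left(-24\right)^{2} = 576$)
$q 45 = 576 \cdot 45 = 25920$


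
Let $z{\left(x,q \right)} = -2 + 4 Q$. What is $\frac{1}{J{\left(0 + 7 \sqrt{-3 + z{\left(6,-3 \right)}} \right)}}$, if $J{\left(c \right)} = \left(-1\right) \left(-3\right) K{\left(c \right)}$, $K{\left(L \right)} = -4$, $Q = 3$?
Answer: $- \frac{1}{12} \approx -0.083333$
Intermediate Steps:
$z{\left(x,q \right)} = 10$ ($z{\left(x,q \right)} = -2 + 4 \cdot 3 = -2 + 12 = 10$)
$J{\left(c \right)} = -12$ ($J{\left(c \right)} = \left(-1\right) \left(-3\right) \left(-4\right) = 3 \left(-4\right) = -12$)
$\frac{1}{J{\left(0 + 7 \sqrt{-3 + z{\left(6,-3 \right)}} \right)}} = \frac{1}{-12} = - \frac{1}{12}$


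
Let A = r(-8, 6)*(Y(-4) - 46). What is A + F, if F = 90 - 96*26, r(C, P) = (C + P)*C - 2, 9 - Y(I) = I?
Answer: -2868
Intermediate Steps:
Y(I) = 9 - I
r(C, P) = -2 + C*(C + P) (r(C, P) = C*(C + P) - 2 = -2 + C*(C + P))
A = -462 (A = (-2 + (-8)**2 - 8*6)*((9 - 1*(-4)) - 46) = (-2 + 64 - 48)*((9 + 4) - 46) = 14*(13 - 46) = 14*(-33) = -462)
F = -2406 (F = 90 - 2496 = -2406)
A + F = -462 - 2406 = -2868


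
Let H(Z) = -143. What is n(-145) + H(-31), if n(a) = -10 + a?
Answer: -298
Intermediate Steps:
n(-145) + H(-31) = (-10 - 145) - 143 = -155 - 143 = -298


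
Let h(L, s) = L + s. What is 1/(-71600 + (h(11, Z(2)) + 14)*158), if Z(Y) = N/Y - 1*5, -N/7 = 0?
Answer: -1/68440 ≈ -1.4611e-5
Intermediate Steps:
N = 0 (N = -7*0 = 0)
Z(Y) = -5 (Z(Y) = 0/Y - 1*5 = 0 - 5 = -5)
1/(-71600 + (h(11, Z(2)) + 14)*158) = 1/(-71600 + ((11 - 5) + 14)*158) = 1/(-71600 + (6 + 14)*158) = 1/(-71600 + 20*158) = 1/(-71600 + 3160) = 1/(-68440) = -1/68440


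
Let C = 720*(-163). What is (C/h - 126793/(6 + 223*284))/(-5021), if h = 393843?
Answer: 19123294393/41749996485538 ≈ 0.00045804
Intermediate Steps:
C = -117360
(C/h - 126793/(6 + 223*284))/(-5021) = (-117360/393843 - 126793/(6 + 223*284))/(-5021) = (-117360*1/393843 - 126793/(6 + 63332))*(-1/5021) = (-39120/131281 - 126793/63338)*(-1/5021) = -19123294393/8315075978*(-1/5021) = 19123294393/41749996485538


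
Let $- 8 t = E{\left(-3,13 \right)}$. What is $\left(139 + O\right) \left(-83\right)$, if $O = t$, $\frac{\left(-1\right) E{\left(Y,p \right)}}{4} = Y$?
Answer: $- \frac{22825}{2} \approx -11413.0$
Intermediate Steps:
$E{\left(Y,p \right)} = - 4 Y$
$t = - \frac{3}{2}$ ($t = - \frac{\left(-4\right) \left(-3\right)}{8} = \left(- \frac{1}{8}\right) 12 = - \frac{3}{2} \approx -1.5$)
$O = - \frac{3}{2} \approx -1.5$
$\left(139 + O\right) \left(-83\right) = \left(139 - \frac{3}{2}\right) \left(-83\right) = \frac{275}{2} \left(-83\right) = - \frac{22825}{2}$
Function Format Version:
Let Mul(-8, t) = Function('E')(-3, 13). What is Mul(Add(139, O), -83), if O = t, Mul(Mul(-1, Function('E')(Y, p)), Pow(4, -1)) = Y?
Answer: Rational(-22825, 2) ≈ -11413.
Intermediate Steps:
Function('E')(Y, p) = Mul(-4, Y)
t = Rational(-3, 2) (t = Mul(Rational(-1, 8), Mul(-4, -3)) = Mul(Rational(-1, 8), 12) = Rational(-3, 2) ≈ -1.5000)
O = Rational(-3, 2) ≈ -1.5000
Mul(Add(139, O), -83) = Mul(Add(139, Rational(-3, 2)), -83) = Mul(Rational(275, 2), -83) = Rational(-22825, 2)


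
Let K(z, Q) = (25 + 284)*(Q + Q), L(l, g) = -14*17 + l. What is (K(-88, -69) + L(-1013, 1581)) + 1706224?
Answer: 1662331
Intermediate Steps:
L(l, g) = -238 + l
K(z, Q) = 618*Q (K(z, Q) = 309*(2*Q) = 618*Q)
(K(-88, -69) + L(-1013, 1581)) + 1706224 = (618*(-69) + (-238 - 1013)) + 1706224 = (-42642 - 1251) + 1706224 = -43893 + 1706224 = 1662331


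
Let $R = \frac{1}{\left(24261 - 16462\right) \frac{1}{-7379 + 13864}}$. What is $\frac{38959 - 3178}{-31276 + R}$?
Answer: $- \frac{93018673}{81305013} \approx -1.1441$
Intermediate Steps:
$R = \frac{6485}{7799}$ ($R = \frac{1}{7799 \cdot \frac{1}{6485}} = \frac{1}{\frac{7799}{6485}} = \frac{6485}{7799} \approx 0.83152$)
$\frac{38959 - 3178}{-31276 + R} = \frac{38959 - 3178}{-31276 + \frac{6485}{7799}} = \frac{35781}{- \frac{243915039}{7799}} = 35781 \left(- \frac{7799}{243915039}\right) = - \frac{93018673}{81305013}$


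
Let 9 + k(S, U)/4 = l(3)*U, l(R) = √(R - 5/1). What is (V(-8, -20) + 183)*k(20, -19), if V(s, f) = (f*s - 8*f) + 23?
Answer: -18936 - 39976*I*√2 ≈ -18936.0 - 56535.0*I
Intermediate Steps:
V(s, f) = 23 - 8*f + f*s (V(s, f) = (-8*f + f*s) + 23 = 23 - 8*f + f*s)
l(R) = √(-5 + R) (l(R) = √(R - 5*1) = √(R - 5) = √(-5 + R))
k(S, U) = -36 + 4*I*U*√2 (k(S, U) = -36 + 4*(√(-5 + 3)*U) = -36 + 4*(√(-2)*U) = -36 + 4*((I*√2)*U) = -36 + 4*(I*U*√2) = -36 + 4*I*U*√2)
(V(-8, -20) + 183)*k(20, -19) = ((23 - 8*(-20) - 20*(-8)) + 183)*(-36 + 4*I*(-19)*√2) = ((23 + 160 + 160) + 183)*(-36 - 76*I*√2) = (343 + 183)*(-36 - 76*I*√2) = 526*(-36 - 76*I*√2) = -18936 - 39976*I*√2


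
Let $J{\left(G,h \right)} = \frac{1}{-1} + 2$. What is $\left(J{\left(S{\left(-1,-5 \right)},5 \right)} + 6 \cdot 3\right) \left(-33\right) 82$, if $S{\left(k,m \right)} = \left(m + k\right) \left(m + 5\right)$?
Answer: $-51414$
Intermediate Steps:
$S{\left(k,m \right)} = \left(5 + m\right) \left(k + m\right)$ ($S{\left(k,m \right)} = \left(k + m\right) \left(5 + m\right) = \left(5 + m\right) \left(k + m\right)$)
$J{\left(G,h \right)} = 1$ ($J{\left(G,h \right)} = -1 + 2 = 1$)
$\left(J{\left(S{\left(-1,-5 \right)},5 \right)} + 6 \cdot 3\right) \left(-33\right) 82 = \left(1 + 6 \cdot 3\right) \left(-33\right) 82 = \left(1 + 18\right) \left(-33\right) 82 = 19 \left(-33\right) 82 = \left(-627\right) 82 = -51414$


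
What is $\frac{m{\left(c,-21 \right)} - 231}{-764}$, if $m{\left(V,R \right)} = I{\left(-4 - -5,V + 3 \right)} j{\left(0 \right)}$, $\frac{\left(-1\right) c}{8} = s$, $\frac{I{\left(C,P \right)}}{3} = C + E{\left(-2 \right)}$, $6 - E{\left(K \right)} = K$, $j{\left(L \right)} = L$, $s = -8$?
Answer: $\frac{231}{764} \approx 0.30236$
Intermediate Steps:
$E{\left(K \right)} = 6 - K$
$I{\left(C,P \right)} = 24 + 3 C$ ($I{\left(C,P \right)} = 3 \left(C + \left(6 - -2\right)\right) = 3 \left(C + \left(6 + 2\right)\right) = 3 \left(C + 8\right) = 3 \left(8 + C\right) = 24 + 3 C$)
$c = 64$ ($c = \left(-8\right) \left(-8\right) = 64$)
$m{\left(V,R \right)} = 0$ ($m{\left(V,R \right)} = \left(24 + 3 \left(-4 - -5\right)\right) 0 = \left(24 + 3 \left(-4 + 5\right)\right) 0 = \left(24 + 3 \cdot 1\right) 0 = \left(24 + 3\right) 0 = 27 \cdot 0 = 0$)
$\frac{m{\left(c,-21 \right)} - 231}{-764} = \frac{0 - 231}{-764} = \left(0 - 231\right) \left(- \frac{1}{764}\right) = \left(-231\right) \left(- \frac{1}{764}\right) = \frac{231}{764}$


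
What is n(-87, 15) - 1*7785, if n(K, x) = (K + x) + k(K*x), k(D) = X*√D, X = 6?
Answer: -7857 + 18*I*√145 ≈ -7857.0 + 216.75*I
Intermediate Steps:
k(D) = 6*√D
n(K, x) = K + x + 6*√(K*x) (n(K, x) = (K + x) + 6*√(K*x) = K + x + 6*√(K*x))
n(-87, 15) - 1*7785 = (-87 + 15 + 6*√(-87*15)) - 1*7785 = (-87 + 15 + 6*√(-1305)) - 7785 = (-87 + 15 + 6*(3*I*√145)) - 7785 = (-87 + 15 + 18*I*√145) - 7785 = (-72 + 18*I*√145) - 7785 = -7857 + 18*I*√145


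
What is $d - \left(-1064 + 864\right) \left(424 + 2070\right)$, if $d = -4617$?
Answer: $494183$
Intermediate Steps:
$d - \left(-1064 + 864\right) \left(424 + 2070\right) = -4617 - \left(-1064 + 864\right) \left(424 + 2070\right) = -4617 - \left(-200\right) 2494 = -4617 - -498800 = -4617 + 498800 = 494183$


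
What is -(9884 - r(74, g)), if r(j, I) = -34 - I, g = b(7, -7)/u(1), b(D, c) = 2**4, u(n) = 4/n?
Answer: -9922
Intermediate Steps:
b(D, c) = 16
g = 4 (g = 16/((4/1)) = 16/((4*1)) = 16/4 = 16*(1/4) = 4)
-(9884 - r(74, g)) = -(9884 - (-34 - 1*4)) = -(9884 - (-34 - 4)) = -(9884 - 1*(-38)) = -(9884 + 38) = -1*9922 = -9922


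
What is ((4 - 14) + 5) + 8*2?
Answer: 11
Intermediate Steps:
((4 - 14) + 5) + 8*2 = (-10 + 5) + 16 = -5 + 16 = 11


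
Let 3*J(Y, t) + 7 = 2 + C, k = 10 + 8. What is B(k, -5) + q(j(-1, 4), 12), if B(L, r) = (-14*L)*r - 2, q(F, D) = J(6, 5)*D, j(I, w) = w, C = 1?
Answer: 1242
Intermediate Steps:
k = 18
J(Y, t) = -4/3 (J(Y, t) = -7/3 + (2 + 1)/3 = -7/3 + (1/3)*3 = -7/3 + 1 = -4/3)
q(F, D) = -4*D/3
B(L, r) = -2 - 14*L*r (B(L, r) = -14*L*r - 2 = -2 - 14*L*r)
B(k, -5) + q(j(-1, 4), 12) = (-2 - 14*18*(-5)) - 4/3*12 = (-2 + 1260) - 16 = 1258 - 16 = 1242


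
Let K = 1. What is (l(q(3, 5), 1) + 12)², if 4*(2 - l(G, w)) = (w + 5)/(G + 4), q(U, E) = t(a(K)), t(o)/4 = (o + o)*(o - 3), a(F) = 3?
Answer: 11881/64 ≈ 185.64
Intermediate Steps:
t(o) = 8*o*(-3 + o) (t(o) = 4*((o + o)*(o - 3)) = 4*((2*o)*(-3 + o)) = 4*(2*o*(-3 + o)) = 8*o*(-3 + o))
q(U, E) = 0 (q(U, E) = 8*3*(-3 + 3) = 8*3*0 = 0)
l(G, w) = 2 - (5 + w)/(4*(4 + G)) (l(G, w) = 2 - (w + 5)/(4*(G + 4)) = 2 - (5 + w)/(4*(4 + G)))
(l(q(3, 5), 1) + 12)² = ((27 - 1*1 + 8*0)/(4*(4 + 0)) + 12)² = ((¼)*(27 - 1 + 0)/4 + 12)² = ((¼)*(¼)*26 + 12)² = (13/8 + 12)² = (109/8)² = 11881/64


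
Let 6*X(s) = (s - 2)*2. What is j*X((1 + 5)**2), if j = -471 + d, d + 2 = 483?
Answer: 340/3 ≈ 113.33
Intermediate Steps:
d = 481 (d = -2 + 483 = 481)
X(s) = -2/3 + s/3 (X(s) = ((s - 2)*2)/6 = ((-2 + s)*2)/6 = (-4 + 2*s)/6 = -2/3 + s/3)
j = 10 (j = -471 + 481 = 10)
j*X((1 + 5)**2) = 10*(-2/3 + (1 + 5)**2/3) = 10*(-2/3 + (1/3)*6**2) = 10*(-2/3 + (1/3)*36) = 10*(-2/3 + 12) = 10*(34/3) = 340/3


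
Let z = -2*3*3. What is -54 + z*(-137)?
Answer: 2412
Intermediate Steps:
z = -18 (z = -6*3 = -18)
-54 + z*(-137) = -54 - 18*(-137) = -54 + 2466 = 2412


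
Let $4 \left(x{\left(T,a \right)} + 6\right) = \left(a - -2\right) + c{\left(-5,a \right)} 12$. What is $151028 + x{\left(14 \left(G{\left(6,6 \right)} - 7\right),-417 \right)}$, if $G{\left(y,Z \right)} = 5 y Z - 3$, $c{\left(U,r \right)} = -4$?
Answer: $\frac{603625}{4} \approx 1.5091 \cdot 10^{5}$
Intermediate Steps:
$G{\left(y,Z \right)} = -3 + 5 Z y$ ($G{\left(y,Z \right)} = 5 Z y - 3 = -3 + 5 Z y$)
$x{\left(T,a \right)} = - \frac{35}{2} + \frac{a}{4}$ ($x{\left(T,a \right)} = -6 + \frac{\left(a - -2\right) - 48}{4} = -6 + \frac{\left(a + 2\right) - 48}{4} = -6 + \frac{\left(2 + a\right) - 48}{4} = -6 + \frac{-46 + a}{4} = -6 + \left(- \frac{23}{2} + \frac{a}{4}\right) = - \frac{35}{2} + \frac{a}{4}$)
$151028 + x{\left(14 \left(G{\left(6,6 \right)} - 7\right),-417 \right)} = 151028 + \left(- \frac{35}{2} + \frac{1}{4} \left(-417\right)\right) = 151028 - \frac{487}{4} = \frac{603625}{4}$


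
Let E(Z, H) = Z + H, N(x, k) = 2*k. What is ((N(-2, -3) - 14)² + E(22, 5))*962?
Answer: 410774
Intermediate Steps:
E(Z, H) = H + Z
((N(-2, -3) - 14)² + E(22, 5))*962 = ((2*(-3) - 14)² + (5 + 22))*962 = ((-6 - 14)² + 27)*962 = ((-20)² + 27)*962 = (400 + 27)*962 = 427*962 = 410774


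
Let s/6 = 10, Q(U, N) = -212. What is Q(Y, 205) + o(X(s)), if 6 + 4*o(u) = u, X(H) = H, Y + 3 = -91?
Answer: -397/2 ≈ -198.50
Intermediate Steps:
Y = -94 (Y = -3 - 91 = -94)
s = 60 (s = 6*10 = 60)
o(u) = -3/2 + u/4
Q(Y, 205) + o(X(s)) = -212 + (-3/2 + (¼)*60) = -212 + (-3/2 + 15) = -212 + 27/2 = -397/2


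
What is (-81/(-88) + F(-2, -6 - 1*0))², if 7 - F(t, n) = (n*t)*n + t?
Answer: 51969681/7744 ≈ 6711.0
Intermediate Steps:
F(t, n) = 7 - t - t*n² (F(t, n) = 7 - ((n*t)*n + t) = 7 - (t*n² + t) = 7 - (t + t*n²) = 7 + (-t - t*n²) = 7 - t - t*n²)
(-81/(-88) + F(-2, -6 - 1*0))² = (-81/(-88) + (7 - 1*(-2) - 1*(-2)*(-6 - 1*0)²))² = (-81*(-1/88) + (7 + 2 - 1*(-2)*(-6 + 0)²))² = (81/88 + (7 + 2 - 1*(-2)*(-6)²))² = (81/88 + (7 + 2 - 1*(-2)*36))² = (81/88 + (7 + 2 + 72))² = (81/88 + 81)² = (7209/88)² = 51969681/7744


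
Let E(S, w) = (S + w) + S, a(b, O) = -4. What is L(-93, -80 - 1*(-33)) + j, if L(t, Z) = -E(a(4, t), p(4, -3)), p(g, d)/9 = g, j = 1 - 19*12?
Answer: -255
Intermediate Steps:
j = -227 (j = 1 - 228 = -227)
p(g, d) = 9*g
E(S, w) = w + 2*S
L(t, Z) = -28 (L(t, Z) = -(9*4 + 2*(-4)) = -(36 - 8) = -1*28 = -28)
L(-93, -80 - 1*(-33)) + j = -28 - 227 = -255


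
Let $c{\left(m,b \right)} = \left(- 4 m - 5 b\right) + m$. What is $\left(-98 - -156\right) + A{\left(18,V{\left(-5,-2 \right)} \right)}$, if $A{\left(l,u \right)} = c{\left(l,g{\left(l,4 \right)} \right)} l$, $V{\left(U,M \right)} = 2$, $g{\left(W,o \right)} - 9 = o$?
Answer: $-2084$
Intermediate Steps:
$g{\left(W,o \right)} = 9 + o$
$c{\left(m,b \right)} = - 5 b - 3 m$ ($c{\left(m,b \right)} = \left(- 5 b - 4 m\right) + m = - 5 b - 3 m$)
$A{\left(l,u \right)} = l \left(-65 - 3 l\right)$ ($A{\left(l,u \right)} = \left(- 5 \left(9 + 4\right) - 3 l\right) l = \left(\left(-5\right) 13 - 3 l\right) l = \left(-65 - 3 l\right) l = l \left(-65 - 3 l\right)$)
$\left(-98 - -156\right) + A{\left(18,V{\left(-5,-2 \right)} \right)} = \left(-98 - -156\right) - 18 \left(65 + 3 \cdot 18\right) = \left(-98 + 156\right) - 18 \left(65 + 54\right) = 58 - 18 \cdot 119 = 58 - 2142 = -2084$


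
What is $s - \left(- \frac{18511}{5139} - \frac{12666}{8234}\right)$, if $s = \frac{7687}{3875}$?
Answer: $\frac{584061792431}{81984394125} \approx 7.1241$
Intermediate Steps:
$s = \frac{7687}{3875}$ ($s = 7687 \cdot \frac{1}{3875} = \frac{7687}{3875} \approx 1.9837$)
$s - \left(- \frac{18511}{5139} - \frac{12666}{8234}\right) = \frac{7687}{3875} - \left(- \frac{18511}{5139} - \frac{12666}{8234}\right) = \frac{7687}{3875} - \left(\left(-18511\right) \frac{1}{5139} - \frac{6333}{4117}\right) = \frac{7687}{3875} - \left(- \frac{18511}{5139} - \frac{6333}{4117}\right) = \frac{7687}{3875} - - \frac{108755074}{21157263} = \frac{7687}{3875} + \frac{108755074}{21157263} = \frac{584061792431}{81984394125}$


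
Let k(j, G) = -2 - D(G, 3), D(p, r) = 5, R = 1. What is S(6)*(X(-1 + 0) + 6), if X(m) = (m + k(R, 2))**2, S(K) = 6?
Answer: 420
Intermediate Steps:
k(j, G) = -7 (k(j, G) = -2 - 1*5 = -2 - 5 = -7)
X(m) = (-7 + m)**2 (X(m) = (m - 7)**2 = (-7 + m)**2)
S(6)*(X(-1 + 0) + 6) = 6*((-7 + (-1 + 0))**2 + 6) = 6*((-7 - 1)**2 + 6) = 6*((-8)**2 + 6) = 6*(64 + 6) = 6*70 = 420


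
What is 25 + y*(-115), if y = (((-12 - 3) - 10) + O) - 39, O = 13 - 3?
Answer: 6235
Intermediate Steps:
O = 10
y = -54 (y = (((-12 - 3) - 10) + 10) - 39 = ((-15 - 10) + 10) - 39 = (-25 + 10) - 39 = -15 - 39 = -54)
25 + y*(-115) = 25 - 54*(-115) = 25 + 6210 = 6235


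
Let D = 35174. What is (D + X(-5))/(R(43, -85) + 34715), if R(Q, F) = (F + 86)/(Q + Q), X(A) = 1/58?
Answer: 87723999/86579239 ≈ 1.0132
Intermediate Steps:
X(A) = 1/58
R(Q, F) = (86 + F)/(2*Q) (R(Q, F) = (86 + F)/((2*Q)) = (86 + F)*(1/(2*Q)) = (86 + F)/(2*Q))
(D + X(-5))/(R(43, -85) + 34715) = (35174 + 1/58)/((½)*(86 - 85)/43 + 34715) = 2040093/(58*((½)*(1/43)*1 + 34715)) = 2040093/(58*(1/86 + 34715)) = 2040093/(58*(2985491/86)) = (2040093/58)*(86/2985491) = 87723999/86579239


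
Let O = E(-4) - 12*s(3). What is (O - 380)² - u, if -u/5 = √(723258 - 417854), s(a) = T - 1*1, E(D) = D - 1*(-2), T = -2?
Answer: 119716 + 110*√631 ≈ 1.2248e+5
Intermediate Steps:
E(D) = 2 + D (E(D) = D + 2 = 2 + D)
s(a) = -3 (s(a) = -2 - 1*1 = -2 - 1 = -3)
O = 34 (O = (2 - 4) - 12*(-3) = -2 + 36 = 34)
u = -110*√631 (u = -5*√(723258 - 417854) = -110*√631 ≈ -2763.2)
(O - 380)² - u = (34 - 380)² - (-110)*√631 = (-346)² + 110*√631 = 119716 + 110*√631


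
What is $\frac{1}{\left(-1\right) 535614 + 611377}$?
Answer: $\frac{1}{75763} \approx 1.3199 \cdot 10^{-5}$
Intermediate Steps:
$\frac{1}{\left(-1\right) 535614 + 611377} = \frac{1}{-535614 + 611377} = \frac{1}{75763}$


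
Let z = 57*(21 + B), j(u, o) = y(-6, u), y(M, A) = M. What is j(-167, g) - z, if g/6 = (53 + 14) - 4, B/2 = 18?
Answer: -3255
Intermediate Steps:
B = 36 (B = 2*18 = 36)
g = 378 (g = 6*((53 + 14) - 4) = 6*(67 - 4) = 6*63 = 378)
j(u, o) = -6
z = 3249 (z = 57*(21 + 36) = 57*57 = 3249)
j(-167, g) - z = -6 - 1*3249 = -6 - 3249 = -3255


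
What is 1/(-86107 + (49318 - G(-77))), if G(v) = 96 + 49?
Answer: -1/36934 ≈ -2.7075e-5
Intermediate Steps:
G(v) = 145
1/(-86107 + (49318 - G(-77))) = 1/(-86107 + (49318 - 1*145)) = 1/(-86107 + (49318 - 145)) = 1/(-86107 + 49173) = 1/(-36934) = -1/36934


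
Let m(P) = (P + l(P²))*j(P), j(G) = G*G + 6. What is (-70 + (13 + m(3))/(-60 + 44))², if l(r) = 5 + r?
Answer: 120409/16 ≈ 7525.6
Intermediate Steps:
j(G) = 6 + G² (j(G) = G² + 6 = 6 + G²)
m(P) = (6 + P²)*(5 + P + P²) (m(P) = (P + (5 + P²))*(6 + P²) = (5 + P + P²)*(6 + P²) = (6 + P²)*(5 + P + P²))
(-70 + (13 + m(3))/(-60 + 44))² = (-70 + (13 + (6 + 3²)*(5 + 3 + 3²))/(-60 + 44))² = (-70 + (13 + (6 + 9)*(5 + 3 + 9))/(-16))² = (-70 + (13 + 15*17)*(-1/16))² = (-70 + (13 + 255)*(-1/16))² = (-70 + 268*(-1/16))² = (-70 - 67/4)² = (-347/4)² = 120409/16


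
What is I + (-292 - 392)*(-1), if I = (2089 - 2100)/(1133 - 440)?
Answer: 43091/63 ≈ 683.98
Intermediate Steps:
I = -1/63 (I = -11/693 = -11*1/693 = -1/63 ≈ -0.015873)
I + (-292 - 392)*(-1) = -1/63 + (-292 - 392)*(-1) = -1/63 - 684*(-1) = -1/63 + 684 = 43091/63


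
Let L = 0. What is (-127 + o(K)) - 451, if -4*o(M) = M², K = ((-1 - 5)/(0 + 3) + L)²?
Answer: -582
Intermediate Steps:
K = 4 (K = ((-1 - 5)/(0 + 3) + 0)² = (-6/3 + 0)² = (-6*⅓ + 0)² = (-2 + 0)² = (-2)² = 4)
o(M) = -M²/4
(-127 + o(K)) - 451 = (-127 - ¼*4²) - 451 = (-127 - ¼*16) - 451 = (-127 - 4) - 451 = -131 - 451 = -582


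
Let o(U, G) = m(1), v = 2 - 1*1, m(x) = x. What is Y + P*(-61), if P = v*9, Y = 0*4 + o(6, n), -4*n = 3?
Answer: -548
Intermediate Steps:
n = -3/4 (n = -1/4*3 = -3/4 ≈ -0.75000)
v = 1 (v = 2 - 1 = 1)
o(U, G) = 1
Y = 1 (Y = 0*4 + 1 = 0 + 1 = 1)
P = 9 (P = 1*9 = 9)
Y + P*(-61) = 1 + 9*(-61) = 1 - 549 = -548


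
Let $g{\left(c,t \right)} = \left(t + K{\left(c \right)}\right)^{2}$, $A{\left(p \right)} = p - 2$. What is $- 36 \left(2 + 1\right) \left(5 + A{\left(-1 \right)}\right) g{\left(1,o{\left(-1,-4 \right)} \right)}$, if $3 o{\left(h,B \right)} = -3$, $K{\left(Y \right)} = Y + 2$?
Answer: $-864$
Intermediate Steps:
$K{\left(Y \right)} = 2 + Y$
$o{\left(h,B \right)} = -1$ ($o{\left(h,B \right)} = \frac{1}{3} \left(-3\right) = -1$)
$A{\left(p \right)} = -2 + p$
$g{\left(c,t \right)} = \left(2 + c + t\right)^{2}$ ($g{\left(c,t \right)} = \left(t + \left(2 + c\right)\right)^{2} = \left(2 + c + t\right)^{2}$)
$- 36 \left(2 + 1\right) \left(5 + A{\left(-1 \right)}\right) g{\left(1,o{\left(-1,-4 \right)} \right)} = - 36 \left(2 + 1\right) \left(5 - 3\right) \left(2 + 1 - 1\right)^{2} = - 36 \cdot 3 \left(5 - 3\right) 2^{2} = - 36 \cdot 3 \cdot 2 \cdot 4 = \left(-36\right) 6 \cdot 4 = \left(-216\right) 4 = -864$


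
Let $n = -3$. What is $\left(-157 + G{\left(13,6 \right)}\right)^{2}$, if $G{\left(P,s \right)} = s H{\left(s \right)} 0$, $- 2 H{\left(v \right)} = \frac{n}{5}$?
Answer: $24649$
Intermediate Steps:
$H{\left(v \right)} = \frac{3}{10}$ ($H{\left(v \right)} = - \frac{\left(-3\right) \frac{1}{5}}{2} = \left(- \frac{1}{2}\right) \left(- \frac{3}{5}\right) = \frac{3}{10}$)
$G{\left(P,s \right)} = 0$ ($G{\left(P,s \right)} = s \frac{3}{10} \cdot 0 = \frac{3 s}{10} \cdot 0 = 0$)
$\left(-157 + G{\left(13,6 \right)}\right)^{2} = \left(-157 + 0\right)^{2} = \left(-157\right)^{2} = 24649$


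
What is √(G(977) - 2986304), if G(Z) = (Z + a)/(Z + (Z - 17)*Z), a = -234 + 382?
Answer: I*√2739343732655051/30287 ≈ 1728.1*I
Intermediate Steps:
a = 148
G(Z) = (148 + Z)/(Z + Z*(-17 + Z)) (G(Z) = (Z + 148)/(Z + (Z - 17)*Z) = (148 + Z)/(Z + (-17 + Z)*Z) = (148 + Z)/(Z + Z*(-17 + Z)))
√(G(977) - 2986304) = √((148 + 977)/(977*(-16 + 977)) - 2986304) = √((1/977)*1125/961 - 2986304) = √((1/977)*(1/961)*1125 - 2986304) = √(1125/938897 - 2986304) = √(-2803831865563/938897) = I*√2739343732655051/30287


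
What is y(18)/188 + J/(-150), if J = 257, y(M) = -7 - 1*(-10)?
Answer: -23933/14100 ≈ -1.6974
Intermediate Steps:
y(M) = 3 (y(M) = -7 + 10 = 3)
y(18)/188 + J/(-150) = 3/188 + 257/(-150) = 3*(1/188) + 257*(-1/150) = 3/188 - 257/150 = -23933/14100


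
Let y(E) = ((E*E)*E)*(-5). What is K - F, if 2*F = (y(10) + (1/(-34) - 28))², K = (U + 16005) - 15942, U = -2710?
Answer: -29231048073/2312 ≈ -1.2643e+7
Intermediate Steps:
y(E) = -5*E³ (y(E) = (E²*E)*(-5) = E³*(-5) = -5*E³)
K = -2647 (K = (-2710 + 16005) - 15942 = 13295 - 15942 = -2647)
F = 29224928209/2312 (F = (-5*10³ + (1/(-34) - 28))²/2 = (-5*1000 + (-1/34 - 28))²/2 = (-5000 - 953/34)²/2 = (-170953/34)²/2 = (½)*(29224928209/1156) = 29224928209/2312 ≈ 1.2641e+7)
K - F = -2647 - 1*29224928209/2312 = -2647 - 29224928209/2312 = -29231048073/2312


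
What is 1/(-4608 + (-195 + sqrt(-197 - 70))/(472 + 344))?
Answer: -255701964/1178335755383 - 68*I*sqrt(267)/1178335755383 ≈ -0.000217 - 9.4296e-10*I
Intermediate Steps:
1/(-4608 + (-195 + sqrt(-197 - 70))/(472 + 344)) = 1/(-4608 + (-195 + sqrt(-267))/816) = 1/(-4608 + (-195 + I*sqrt(267))/816) = 1/(-4608 + (-65/272 + I*sqrt(267)/816)) = 1/(-1253441/272 + I*sqrt(267)/816)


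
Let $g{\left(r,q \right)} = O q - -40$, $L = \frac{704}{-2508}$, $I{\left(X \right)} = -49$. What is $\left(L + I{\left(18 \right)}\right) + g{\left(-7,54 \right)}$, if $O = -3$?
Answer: $- \frac{9763}{57} \approx -171.28$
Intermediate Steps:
$L = - \frac{16}{57}$ ($L = 704 \left(- \frac{1}{2508}\right) = - \frac{16}{57} \approx -0.2807$)
$g{\left(r,q \right)} = 40 - 3 q$ ($g{\left(r,q \right)} = - 3 q - -40 = - 3 q + 40 = 40 - 3 q$)
$\left(L + I{\left(18 \right)}\right) + g{\left(-7,54 \right)} = \left(- \frac{16}{57} - 49\right) + \left(40 - 162\right) = - \frac{2809}{57} + \left(40 - 162\right) = - \frac{2809}{57} - 122 = - \frac{9763}{57}$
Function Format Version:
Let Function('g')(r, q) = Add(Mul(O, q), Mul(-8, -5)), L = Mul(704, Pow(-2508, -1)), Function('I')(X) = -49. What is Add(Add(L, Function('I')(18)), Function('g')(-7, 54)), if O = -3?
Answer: Rational(-9763, 57) ≈ -171.28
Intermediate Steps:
L = Rational(-16, 57) (L = Mul(704, Rational(-1, 2508)) = Rational(-16, 57) ≈ -0.28070)
Function('g')(r, q) = Add(40, Mul(-3, q)) (Function('g')(r, q) = Add(Mul(-3, q), Mul(-8, -5)) = Add(Mul(-3, q), 40) = Add(40, Mul(-3, q)))
Add(Add(L, Function('I')(18)), Function('g')(-7, 54)) = Add(Add(Rational(-16, 57), -49), Add(40, Mul(-3, 54))) = Add(Rational(-2809, 57), Add(40, -162)) = Add(Rational(-2809, 57), -122) = Rational(-9763, 57)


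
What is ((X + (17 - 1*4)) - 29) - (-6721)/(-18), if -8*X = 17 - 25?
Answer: -6991/18 ≈ -388.39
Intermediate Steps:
X = 1 (X = -(17 - 25)/8 = -⅛*(-8) = 1)
((X + (17 - 1*4)) - 29) - (-6721)/(-18) = ((1 + (17 - 1*4)) - 29) - (-6721)/(-18) = ((1 + (17 - 4)) - 29) - (-6721)*(-1)/18 = ((1 + 13) - 29) - 143*47/18 = (14 - 29) - 6721/18 = -15 - 6721/18 = -6991/18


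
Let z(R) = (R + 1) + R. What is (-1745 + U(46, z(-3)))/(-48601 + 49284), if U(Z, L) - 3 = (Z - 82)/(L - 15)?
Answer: -8701/3415 ≈ -2.5479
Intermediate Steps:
z(R) = 1 + 2*R (z(R) = (1 + R) + R = 1 + 2*R)
U(Z, L) = 3 + (-82 + Z)/(-15 + L) (U(Z, L) = 3 + (Z - 82)/(L - 15) = 3 + (-82 + Z)/(-15 + L))
(-1745 + U(46, z(-3)))/(-48601 + 49284) = (-1745 + (-127 + 46 + 3*(1 + 2*(-3)))/(-15 + (1 + 2*(-3))))/(-48601 + 49284) = (-1745 + (-127 + 46 + 3*(1 - 6))/(-15 + (1 - 6)))/683 = (-1745 + (-127 + 46 + 3*(-5))/(-15 - 5))*(1/683) = (-1745 + (-127 + 46 - 15)/(-20))*(1/683) = (-1745 - 1/20*(-96))*(1/683) = (-1745 + 24/5)*(1/683) = -8701/5*1/683 = -8701/3415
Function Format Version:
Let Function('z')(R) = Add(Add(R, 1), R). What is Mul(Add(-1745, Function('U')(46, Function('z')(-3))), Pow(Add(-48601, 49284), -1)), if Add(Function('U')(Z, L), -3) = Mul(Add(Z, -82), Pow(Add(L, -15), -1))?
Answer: Rational(-8701, 3415) ≈ -2.5479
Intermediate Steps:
Function('z')(R) = Add(1, Mul(2, R)) (Function('z')(R) = Add(Add(1, R), R) = Add(1, Mul(2, R)))
Function('U')(Z, L) = Add(3, Mul(Pow(Add(-15, L), -1), Add(-82, Z))) (Function('U')(Z, L) = Add(3, Mul(Add(Z, -82), Pow(Add(L, -15), -1))) = Add(3, Mul(Add(-82, Z), Pow(Add(-15, L), -1))) = Add(3, Mul(Pow(Add(-15, L), -1), Add(-82, Z))))
Mul(Add(-1745, Function('U')(46, Function('z')(-3))), Pow(Add(-48601, 49284), -1)) = Mul(Add(-1745, Mul(Pow(Add(-15, Add(1, Mul(2, -3))), -1), Add(-127, 46, Mul(3, Add(1, Mul(2, -3)))))), Pow(Add(-48601, 49284), -1)) = Mul(Add(-1745, Mul(Pow(Add(-15, Add(1, -6)), -1), Add(-127, 46, Mul(3, Add(1, -6))))), Pow(683, -1)) = Mul(Add(-1745, Mul(Pow(Add(-15, -5), -1), Add(-127, 46, Mul(3, -5)))), Rational(1, 683)) = Mul(Add(-1745, Mul(Pow(-20, -1), Add(-127, 46, -15))), Rational(1, 683)) = Mul(Add(-1745, Mul(Rational(-1, 20), -96)), Rational(1, 683)) = Mul(Add(-1745, Rational(24, 5)), Rational(1, 683)) = Mul(Rational(-8701, 5), Rational(1, 683)) = Rational(-8701, 3415)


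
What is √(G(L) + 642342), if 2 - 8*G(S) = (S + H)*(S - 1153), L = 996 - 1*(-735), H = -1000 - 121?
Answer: √2393079/2 ≈ 773.48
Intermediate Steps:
H = -1121
L = 1731 (L = 996 + 735 = 1731)
G(S) = ¼ - (-1153 + S)*(-1121 + S)/8 (G(S) = ¼ - (S - 1121)*(S - 1153)/8 = ¼ - (-1121 + S)*(-1153 + S)/8 = ¼ - (-1153 + S)*(-1121 + S)/8)
√(G(L) + 642342) = √((-1292511/8 - ⅛*1731² + (1137/4)*1731) + 642342) = √((-1292511/8 - ⅛*2996361 + 1968147/4) + 642342) = √((-1292511/8 - 2996361/8 + 1968147/4) + 642342) = √(-176289/4 + 642342) = √(2393079/4) = √2393079/2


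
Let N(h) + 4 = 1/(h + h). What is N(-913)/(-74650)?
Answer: 1461/27262180 ≈ 5.3591e-5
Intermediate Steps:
N(h) = -4 + 1/(2*h) (N(h) = -4 + 1/(h + h) = -4 + 1/(2*h))
N(-913)/(-74650) = (-4 + (1/2)/(-913))/(-74650) = (-4 + (1/2)*(-1/913))*(-1/74650) = (-4 - 1/1826)*(-1/74650) = -7305/1826*(-1/74650) = 1461/27262180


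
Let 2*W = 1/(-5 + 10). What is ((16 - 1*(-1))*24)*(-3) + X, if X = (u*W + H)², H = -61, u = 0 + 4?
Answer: 61209/25 ≈ 2448.4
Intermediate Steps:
u = 4
W = ⅒ (W = 1/(2*(-5 + 10)) = (½)/5 = (½)*(⅕) = ⅒ ≈ 0.10000)
X = 91809/25 (X = (4*(⅒) - 61)² = (⅖ - 61)² = (-303/5)² = 91809/25 ≈ 3672.4)
((16 - 1*(-1))*24)*(-3) + X = ((16 - 1*(-1))*24)*(-3) + 91809/25 = ((16 + 1)*24)*(-3) + 91809/25 = (17*24)*(-3) + 91809/25 = 408*(-3) + 91809/25 = -1224 + 91809/25 = 61209/25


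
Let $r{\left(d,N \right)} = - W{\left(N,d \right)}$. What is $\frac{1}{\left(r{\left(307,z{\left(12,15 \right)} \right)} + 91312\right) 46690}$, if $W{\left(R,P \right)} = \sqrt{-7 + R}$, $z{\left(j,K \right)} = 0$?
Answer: $\frac{45656}{194647840139095} + \frac{i \sqrt{7}}{389295680278190} \approx 2.3456 \cdot 10^{-10} + 6.7963 \cdot 10^{-15} i$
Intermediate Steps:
$r{\left(d,N \right)} = - \sqrt{-7 + N}$
$\frac{1}{\left(r{\left(307,z{\left(12,15 \right)} \right)} + 91312\right) 46690} = \frac{1}{\left(- \sqrt{-7 + 0} + 91312\right) 46690} = \frac{1}{- \sqrt{-7} + 91312} \cdot \frac{1}{46690} = \frac{1}{- i \sqrt{7} + 91312} \cdot \frac{1}{46690} = \frac{1}{91312 - i \sqrt{7}} \cdot \frac{1}{46690} = \frac{1}{46690 \left(91312 - i \sqrt{7}\right)}$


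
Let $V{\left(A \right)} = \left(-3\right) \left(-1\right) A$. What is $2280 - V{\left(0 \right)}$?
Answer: $2280$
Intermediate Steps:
$V{\left(A \right)} = 3 A$
$2280 - V{\left(0 \right)} = 2280 - 3 \cdot 0 = 2280 - 0 = 2280 + 0 = 2280$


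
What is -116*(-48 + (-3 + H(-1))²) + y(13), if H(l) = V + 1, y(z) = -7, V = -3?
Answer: 2661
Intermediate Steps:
H(l) = -2 (H(l) = -3 + 1 = -2)
-116*(-48 + (-3 + H(-1))²) + y(13) = -116*(-48 + (-3 - 2)²) - 7 = -116*(-48 + (-5)²) - 7 = -116*(-48 + 25) - 7 = -116*(-23) - 7 = 2668 - 7 = 2661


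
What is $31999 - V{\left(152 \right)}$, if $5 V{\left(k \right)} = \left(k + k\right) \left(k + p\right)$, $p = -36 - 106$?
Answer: $31391$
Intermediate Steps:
$p = -142$
$V{\left(k \right)} = \frac{2 k \left(-142 + k\right)}{5}$ ($V{\left(k \right)} = \frac{\left(k + k\right) \left(k - 142\right)}{5} = \frac{2 k \left(-142 + k\right)}{5}$)
$31999 - V{\left(152 \right)} = 31999 - \frac{2}{5} \cdot 152 \left(-142 + 152\right) = 31999 - \frac{2}{5} \cdot 152 \cdot 10 = 31999 - 608 = 31391$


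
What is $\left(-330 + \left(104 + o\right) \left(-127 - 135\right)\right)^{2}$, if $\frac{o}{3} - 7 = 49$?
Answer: $5125700836$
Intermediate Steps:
$o = 168$ ($o = 21 + 3 \cdot 49 = 21 + 147 = 168$)
$\left(-330 + \left(104 + o\right) \left(-127 - 135\right)\right)^{2} = \left(-330 + \left(104 + 168\right) \left(-127 - 135\right)\right)^{2} = \left(-330 + 272 \left(-262\right)\right)^{2} = \left(-330 - 71264\right)^{2} = \left(-71594\right)^{2} = 5125700836$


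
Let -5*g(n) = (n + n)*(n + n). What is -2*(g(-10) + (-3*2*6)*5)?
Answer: 520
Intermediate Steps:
g(n) = -4*n²/5 (g(n) = -(n + n)*(n + n)/5 = -2*n*2*n/5 = -4*n²/5)
-2*(g(-10) + (-3*2*6)*5) = -2*(-⅘*(-10)² + (-3*2*6)*5) = -2*(-⅘*100 - 6*6*5) = -2*(-80 - 36*5) = -2*(-80 - 180) = -2*(-260) = 520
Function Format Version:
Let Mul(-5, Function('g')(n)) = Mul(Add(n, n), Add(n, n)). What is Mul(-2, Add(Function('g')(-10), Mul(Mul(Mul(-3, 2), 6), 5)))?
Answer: 520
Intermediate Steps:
Function('g')(n) = Mul(Rational(-4, 5), Pow(n, 2)) (Function('g')(n) = Mul(Rational(-1, 5), Mul(Add(n, n), Add(n, n))) = Mul(Rational(-1, 5), Mul(Mul(2, n), Mul(2, n))) = Mul(Rational(-1, 5), Mul(4, Pow(n, 2))) = Mul(Rational(-4, 5), Pow(n, 2)))
Mul(-2, Add(Function('g')(-10), Mul(Mul(Mul(-3, 2), 6), 5))) = Mul(-2, Add(Mul(Rational(-4, 5), Pow(-10, 2)), Mul(Mul(Mul(-3, 2), 6), 5))) = Mul(-2, Add(Mul(Rational(-4, 5), 100), Mul(Mul(-6, 6), 5))) = Mul(-2, Add(-80, Mul(-36, 5))) = Mul(-2, Add(-80, -180)) = Mul(-2, -260) = 520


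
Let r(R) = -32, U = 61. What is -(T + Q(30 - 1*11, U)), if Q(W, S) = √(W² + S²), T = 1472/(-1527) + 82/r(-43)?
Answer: 86159/24432 - √4082 ≈ -60.364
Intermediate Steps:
T = -86159/24432 (T = 1472/(-1527) + 82/(-32) = 1472*(-1/1527) + 82*(-1/32) = -1472/1527 - 41/16 = -86159/24432 ≈ -3.5265)
Q(W, S) = √(S² + W²)
-(T + Q(30 - 1*11, U)) = -(-86159/24432 + √(61² + (30 - 1*11)²)) = -(-86159/24432 + √(3721 + (30 - 11)²)) = -(-86159/24432 + √(3721 + 19²)) = -(-86159/24432 + √(3721 + 361)) = -(-86159/24432 + √4082) = 86159/24432 - √4082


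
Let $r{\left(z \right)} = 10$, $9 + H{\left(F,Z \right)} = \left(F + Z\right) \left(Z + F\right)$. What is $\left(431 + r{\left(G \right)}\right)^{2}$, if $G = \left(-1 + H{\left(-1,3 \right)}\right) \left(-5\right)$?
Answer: $194481$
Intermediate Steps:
$H{\left(F,Z \right)} = -9 + \left(F + Z\right)^{2}$ ($H{\left(F,Z \right)} = -9 + \left(F + Z\right) \left(Z + F\right) = -9 + \left(F + Z\right) \left(F + Z\right) = -9 + \left(F + Z\right)^{2}$)
$G = 30$ ($G = \left(-1 - \left(9 - \left(-1 + 3\right)^{2}\right)\right) \left(-5\right) = \left(-1 - \left(9 - 2^{2}\right)\right) \left(-5\right) = \left(-1 + \left(-9 + 4\right)\right) \left(-5\right) = \left(-1 - 5\right) \left(-5\right) = \left(-6\right) \left(-5\right) = 30$)
$\left(431 + r{\left(G \right)}\right)^{2} = \left(431 + 10\right)^{2} = 441^{2} = 194481$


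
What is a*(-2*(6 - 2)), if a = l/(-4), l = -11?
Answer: -22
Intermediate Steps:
a = 11/4 (a = -11/(-4) = -11*(-1/4) = 11/4 ≈ 2.7500)
a*(-2*(6 - 2)) = 11*(-2*(6 - 2))/4 = 11*(-2*4)/4 = (11/4)*(-8) = -22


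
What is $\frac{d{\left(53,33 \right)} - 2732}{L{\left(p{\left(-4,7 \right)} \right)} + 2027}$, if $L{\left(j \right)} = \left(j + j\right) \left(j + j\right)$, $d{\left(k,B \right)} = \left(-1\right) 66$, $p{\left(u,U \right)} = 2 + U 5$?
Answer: $- \frac{2798}{7503} \approx -0.37292$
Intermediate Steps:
$p{\left(u,U \right)} = 2 + 5 U$
$d{\left(k,B \right)} = -66$
$L{\left(j \right)} = 4 j^{2}$ ($L{\left(j \right)} = 2 j 2 j = 4 j^{2}$)
$\frac{d{\left(53,33 \right)} - 2732}{L{\left(p{\left(-4,7 \right)} \right)} + 2027} = \frac{-66 - 2732}{4 \left(2 + 5 \cdot 7\right)^{2} + 2027} = - \frac{2798}{4 \left(2 + 35\right)^{2} + 2027} = - \frac{2798}{4 \cdot 37^{2} + 2027} = - \frac{2798}{4 \cdot 1369 + 2027} = - \frac{2798}{5476 + 2027} = - \frac{2798}{7503}$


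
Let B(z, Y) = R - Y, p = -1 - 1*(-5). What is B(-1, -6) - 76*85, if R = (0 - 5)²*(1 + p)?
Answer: -6329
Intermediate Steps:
p = 4 (p = -1 + 5 = 4)
R = 125 (R = (0 - 5)²*(1 + 4) = (-5)²*5 = 25*5 = 125)
B(z, Y) = 125 - Y
B(-1, -6) - 76*85 = (125 - 1*(-6)) - 76*85 = (125 + 6) - 6460 = 131 - 6460 = -6329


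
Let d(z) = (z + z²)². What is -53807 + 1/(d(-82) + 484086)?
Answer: -2399805651749/44600250 ≈ -53807.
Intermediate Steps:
-53807 + 1/(d(-82) + 484086) = -53807 + 1/((-82)²*(1 - 82)² + 484086) = -53807 + 1/(6724*(-81)² + 484086) = -53807 + 1/(6724*6561 + 484086) = -53807 + 1/(44116164 + 484086) = -53807 + 1/44600250 = -2399805651749/44600250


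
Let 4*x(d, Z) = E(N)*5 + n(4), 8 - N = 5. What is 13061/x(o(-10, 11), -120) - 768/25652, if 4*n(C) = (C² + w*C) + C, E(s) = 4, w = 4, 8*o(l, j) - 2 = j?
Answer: 335035204/185977 ≈ 1801.5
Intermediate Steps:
N = 3 (N = 8 - 1*5 = 8 - 5 = 3)
o(l, j) = ¼ + j/8
n(C) = C²/4 + 5*C/4 (n(C) = ((C² + 4*C) + C)/4 = (C² + 5*C)/4 = C²/4 + 5*C/4)
x(d, Z) = 29/4 (x(d, Z) = (4*5 + (¼)*4*(5 + 4))/4 = (20 + (¼)*4*9)/4 = (20 + 9)/4 = (¼)*29 = 29/4)
13061/x(o(-10, 11), -120) - 768/25652 = 13061/(29/4) - 768/25652 = 13061*(4/29) - 768*1/25652 = 52244/29 - 192/6413 = 335035204/185977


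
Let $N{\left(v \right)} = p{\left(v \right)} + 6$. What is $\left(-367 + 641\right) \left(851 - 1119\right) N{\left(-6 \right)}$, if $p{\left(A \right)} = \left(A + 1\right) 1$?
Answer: $-73432$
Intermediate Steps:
$p{\left(A \right)} = 1 + A$ ($p{\left(A \right)} = \left(1 + A\right) 1 = 1 + A$)
$N{\left(v \right)} = 7 + v$ ($N{\left(v \right)} = \left(1 + v\right) + 6 = 7 + v$)
$\left(-367 + 641\right) \left(851 - 1119\right) N{\left(-6 \right)} = \left(-367 + 641\right) \left(851 - 1119\right) \left(7 - 6\right) = 274 \left(-268\right) 1 = \left(-73432\right) 1 = -73432$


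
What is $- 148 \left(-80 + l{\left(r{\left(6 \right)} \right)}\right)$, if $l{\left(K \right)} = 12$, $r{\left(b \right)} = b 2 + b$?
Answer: $10064$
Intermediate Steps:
$r{\left(b \right)} = 3 b$ ($r{\left(b \right)} = 2 b + b = 3 b$)
$- 148 \left(-80 + l{\left(r{\left(6 \right)} \right)}\right) = - 148 \left(-80 + 12\right) = \left(-148\right) \left(-68\right) = 10064$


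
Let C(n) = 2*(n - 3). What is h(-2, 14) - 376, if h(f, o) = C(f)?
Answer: -386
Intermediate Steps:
C(n) = -6 + 2*n (C(n) = 2*(-3 + n) = -6 + 2*n)
h(f, o) = -6 + 2*f
h(-2, 14) - 376 = (-6 + 2*(-2)) - 376 = (-6 - 4) - 376 = -10 - 376 = -386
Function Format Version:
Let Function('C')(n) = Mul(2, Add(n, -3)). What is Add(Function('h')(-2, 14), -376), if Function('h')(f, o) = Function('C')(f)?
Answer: -386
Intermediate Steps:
Function('C')(n) = Add(-6, Mul(2, n)) (Function('C')(n) = Mul(2, Add(-3, n)) = Add(-6, Mul(2, n)))
Function('h')(f, o) = Add(-6, Mul(2, f))
Add(Function('h')(-2, 14), -376) = Add(Add(-6, Mul(2, -2)), -376) = Add(Add(-6, -4), -376) = Add(-10, -376) = -386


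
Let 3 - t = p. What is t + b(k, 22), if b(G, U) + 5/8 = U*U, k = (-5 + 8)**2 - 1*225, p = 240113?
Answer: -1917013/8 ≈ -2.3963e+5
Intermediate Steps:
k = -216 (k = 3**2 - 225 = 9 - 225 = -216)
b(G, U) = -5/8 + U**2 (b(G, U) = -5/8 + U*U = -5/8 + U**2)
t = -240110 (t = 3 - 1*240113 = 3 - 240113 = -240110)
t + b(k, 22) = -240110 + (-5/8 + 22**2) = -240110 + (-5/8 + 484) = -240110 + 3867/8 = -1917013/8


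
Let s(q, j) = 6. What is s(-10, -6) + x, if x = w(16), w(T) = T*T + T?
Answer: 278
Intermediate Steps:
w(T) = T + T² (w(T) = T² + T = T + T²)
x = 272 (x = 16*(1 + 16) = 16*17 = 272)
s(-10, -6) + x = 6 + 272 = 278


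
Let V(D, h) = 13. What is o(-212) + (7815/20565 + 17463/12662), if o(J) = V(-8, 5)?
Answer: 256213501/17359602 ≈ 14.759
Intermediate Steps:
o(J) = 13
o(-212) + (7815/20565 + 17463/12662) = 13 + (7815/20565 + 17463/12662) = 13 + (7815*(1/20565) + 17463*(1/12662)) = 13 + (521/1371 + 17463/12662) = 13 + 30538675/17359602 = 256213501/17359602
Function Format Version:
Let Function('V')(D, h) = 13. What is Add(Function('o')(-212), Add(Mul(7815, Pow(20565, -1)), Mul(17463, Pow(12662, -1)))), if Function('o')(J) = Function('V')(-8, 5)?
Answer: Rational(256213501, 17359602) ≈ 14.759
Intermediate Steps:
Function('o')(J) = 13
Add(Function('o')(-212), Add(Mul(7815, Pow(20565, -1)), Mul(17463, Pow(12662, -1)))) = Add(13, Add(Mul(7815, Pow(20565, -1)), Mul(17463, Pow(12662, -1)))) = Add(13, Add(Mul(7815, Rational(1, 20565)), Mul(17463, Rational(1, 12662)))) = Add(13, Add(Rational(521, 1371), Rational(17463, 12662))) = Add(13, Rational(30538675, 17359602)) = Rational(256213501, 17359602)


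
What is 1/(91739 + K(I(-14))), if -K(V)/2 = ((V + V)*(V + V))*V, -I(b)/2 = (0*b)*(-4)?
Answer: 1/91739 ≈ 1.0900e-5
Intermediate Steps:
I(b) = 0 (I(b) = -2*0*b*(-4) = -0*(-4) = -2*0 = 0)
K(V) = -8*V³ (K(V) = -2*(V + V)*(V + V)*V = -2*(2*V)*(2*V)*V = -2*4*V²*V = -8*V³)
1/(91739 + K(I(-14))) = 1/(91739 - 8*0³) = 1/(91739 - 8*0) = 1/(91739 + 0) = 1/91739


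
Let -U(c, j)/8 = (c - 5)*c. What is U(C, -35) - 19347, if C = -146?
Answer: -195715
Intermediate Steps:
U(c, j) = -8*c*(-5 + c) (U(c, j) = -8*(c - 5)*c = -8*(-5 + c)*c = -8*c*(-5 + c))
U(C, -35) - 19347 = 8*(-146)*(5 - 1*(-146)) - 19347 = 8*(-146)*(5 + 146) - 19347 = 8*(-146)*151 - 19347 = -176368 - 19347 = -195715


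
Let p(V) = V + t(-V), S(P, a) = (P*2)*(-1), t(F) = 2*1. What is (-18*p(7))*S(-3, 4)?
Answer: -972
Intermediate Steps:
t(F) = 2
S(P, a) = -2*P (S(P, a) = (2*P)*(-1) = -2*P)
p(V) = 2 + V (p(V) = V + 2 = 2 + V)
(-18*p(7))*S(-3, 4) = (-18*(2 + 7))*(-2*(-3)) = -18*9*6 = -162*6 = -972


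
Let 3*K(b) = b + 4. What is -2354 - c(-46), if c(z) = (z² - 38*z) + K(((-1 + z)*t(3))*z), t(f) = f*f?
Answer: -38116/3 ≈ -12705.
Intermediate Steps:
t(f) = f²
K(b) = 4/3 + b/3 (K(b) = (b + 4)/3 = (4 + b)/3 = 4/3 + b/3)
c(z) = 4/3 + z² - 38*z + z*(-9 + 9*z)/3 (c(z) = (z² - 38*z) + (4/3 + (((-1 + z)*3²)*z)/3) = (z² - 38*z) + (4/3 + (((-1 + z)*9)*z)/3) = (z² - 38*z) + (4/3 + ((-9 + 9*z)*z)/3) = (z² - 38*z) + (4/3 + (z*(-9 + 9*z))/3) = (z² - 38*z) + (4/3 + z*(-9 + 9*z)/3) = 4/3 + z² - 38*z + z*(-9 + 9*z)/3)
-2354 - c(-46) = -2354 - (4/3 - 41*(-46) + 4*(-46)²) = -2354 - (4/3 + 1886 + 4*2116) = -2354 - (4/3 + 1886 + 8464) = -2354 - 1*31054/3 = -2354 - 31054/3 = -38116/3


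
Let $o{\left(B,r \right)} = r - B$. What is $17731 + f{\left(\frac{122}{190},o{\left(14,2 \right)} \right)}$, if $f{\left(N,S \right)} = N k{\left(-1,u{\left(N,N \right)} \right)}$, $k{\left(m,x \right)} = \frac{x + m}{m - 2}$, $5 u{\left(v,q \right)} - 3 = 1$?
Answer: $\frac{25266736}{1425} \approx 17731.0$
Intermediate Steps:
$u{\left(v,q \right)} = \frac{4}{5}$ ($u{\left(v,q \right)} = \frac{3}{5} + \frac{1}{5} \cdot 1 = \frac{3}{5} + \frac{1}{5} = \frac{4}{5}$)
$k{\left(m,x \right)} = \frac{m + x}{-2 + m}$
$f{\left(N,S \right)} = \frac{N}{15}$ ($f{\left(N,S \right)} = N \frac{-1 + \frac{4}{5}}{-2 - 1} = N \frac{1}{-3} \left(- \frac{1}{5}\right) = N \left(\left(- \frac{1}{3}\right) \left(- \frac{1}{5}\right)\right) = N \frac{1}{15} = \frac{N}{15}$)
$17731 + f{\left(\frac{122}{190},o{\left(14,2 \right)} \right)} = 17731 + \frac{122 \cdot \frac{1}{190}}{15} = 17731 + \frac{1}{15} \cdot \frac{61}{95} = 17731 + \frac{61}{1425} = \frac{25266736}{1425}$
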